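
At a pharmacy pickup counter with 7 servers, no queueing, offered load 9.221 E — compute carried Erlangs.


B(7,9.221) = 0.372575 (Erlang-B)
Carried load = a(1 − B) = 9.221·(1 − 0.372575) = 9.221·0.627425 = 5.7855 E

Final: 5.7855 Erlangs


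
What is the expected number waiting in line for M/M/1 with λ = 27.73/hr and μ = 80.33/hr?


ρ = 27.73/80.33 = 0.3452
Lq = ρ²/(1−ρ) = 0.1192/0.6548 = 0.1820

Final: 0.1820


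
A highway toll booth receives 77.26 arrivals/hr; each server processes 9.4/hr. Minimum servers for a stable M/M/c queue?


Stability requires cμ > λ ⇔ c > λ/μ.
λ/μ = 77.26/9.4 = 8.2191
Minimum integer c = ⌊8.2191⌋ + 1 = 9
Check: 9·9.4 = 84.60 > 77.26, while 8·9.4 = 75.20 ≤ 77.26

Final: 9 servers


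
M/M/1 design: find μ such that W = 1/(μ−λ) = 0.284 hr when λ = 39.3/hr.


W = 1/(μ−λ) ⇒ μ − λ = 1/W = 1/0.284 = 3.5211
μ = λ + 1/W = 39.3 + 3.5211 = 42.8211 per hr

Final: 42.8211 /hr


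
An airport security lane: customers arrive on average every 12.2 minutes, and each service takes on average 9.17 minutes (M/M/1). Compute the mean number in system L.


λ = 60/12.2 = 4.9180 /hr
μ = 60/9.17 = 6.5431 /hr
ρ = λ/μ = 4.9180/6.5431 = 0.7516
L = ρ/(1−ρ) = 0.7516/0.2484 = 3.0264

Final: 3.0264


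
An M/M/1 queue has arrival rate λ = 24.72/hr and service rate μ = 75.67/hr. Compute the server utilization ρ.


ρ = λ/μ = 24.72/75.67 = 0.3267

Final: 0.3267


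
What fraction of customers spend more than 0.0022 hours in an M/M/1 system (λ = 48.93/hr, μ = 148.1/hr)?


W ~ Exponential(μ−λ) for M/M/1.
μ − λ = 148.1 − 48.93 = 99.1700
P(W > t) = e^{−(μ−λ)t} = e^{−0.2182} = 0.803986

Final: 0.803986


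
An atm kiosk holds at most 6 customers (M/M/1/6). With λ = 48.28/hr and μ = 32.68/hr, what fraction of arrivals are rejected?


ρ = λ/μ = 48.28/32.68 = 1.4774
P_K = (1−ρ)ρ^K/(1−ρ^(K+1)) = (-0.4774·10.397078)/(1 − 15.360187)
= -4.963109/-14.360187 = 0.345616

Final: 0.345616


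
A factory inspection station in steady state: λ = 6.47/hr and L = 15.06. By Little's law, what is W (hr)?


W = L/λ = 15.06/6.47 = 2.3277 hr

Final: 2.3277 hr


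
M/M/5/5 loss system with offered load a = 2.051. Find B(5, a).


B(c,a) = (a^c/c!) / Σ_{k=0}^{c} a^k/k!
a^5/5! = 0.302445
Σ terms (k=0..5): 1.00000 + 2.05100 + 2.10330 + 1.43796 + 0.73731 + 0.30245 = 7.632015
B = 0.302445/7.632015 = 0.039629

Final: 0.039629


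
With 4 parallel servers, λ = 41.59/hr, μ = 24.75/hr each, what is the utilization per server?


ρ = λ/(cμ) = 41.59/(4·24.75) = 41.59/99.00 = 0.4201

Final: 0.4201


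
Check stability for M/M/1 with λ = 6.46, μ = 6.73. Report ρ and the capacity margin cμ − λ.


Total capacity cμ = 1·6.73 = 6.73/hr
ρ = λ/(cμ) = 6.46/6.73 = 0.9599
Stable ⇔ ρ < 1: YES
Spare capacity = cμ − λ = 6.73 − 6.46 = 0.27/hr

Final: ρ = 0.9599; stable; margin = 0.27/hr


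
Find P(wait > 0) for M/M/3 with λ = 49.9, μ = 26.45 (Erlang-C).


a = λ/μ = 1.8866; ρ = a/3 = 0.6289
P₀ = 0.130183 (from M/M/c formula)
C(c,a) = [a^c/(c!(1−ρ))]·P₀ = [6.71467/(6·0.3711)]·0.130183
= 3.01533·0.130183 = 0.392545

Final: 0.392545


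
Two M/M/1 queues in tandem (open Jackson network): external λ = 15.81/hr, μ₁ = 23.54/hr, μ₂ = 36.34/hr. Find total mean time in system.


Each node sees arrival rate λ = 15.81/hr (tandem ⇒ throughput preserved).
W₁ = 1/(μ₁−λ) = 1/(23.54−15.81) = 0.12937 hr
W₂ = 1/(μ₂−λ) = 1/(36.34−15.81) = 0.04871 hr
W_total = W₁ + W₂ = 0.12937 + 0.04871 = 0.17808 hr

Final: 0.17808 hr


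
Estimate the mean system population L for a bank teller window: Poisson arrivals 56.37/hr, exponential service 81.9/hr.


ρ = λ/μ = 56.37/81.9 = 0.6883
L = ρ/(1−ρ) = 0.6883/(1 − 0.6883) = 0.6883/0.3117 = 2.2080

Final: 2.2080


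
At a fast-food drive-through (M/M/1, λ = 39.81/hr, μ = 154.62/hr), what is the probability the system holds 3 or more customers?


ρ = 39.81/154.62 = 0.2575
P(N ≥ n) = ρ^n = 0.2575^3 = 0.017068

Final: 0.017068


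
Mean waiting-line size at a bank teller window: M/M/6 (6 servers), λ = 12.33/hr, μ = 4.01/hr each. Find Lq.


a = λ/μ = 3.0748; ρ = a/6 = 0.5125
P₀ = 0.045311
Lq = P₀·a^c·ρ / (c!·(1−ρ)²) = 0.045311·845.10802·0.5125/(720·0.23769)
= 0.11467

Final: 0.11467


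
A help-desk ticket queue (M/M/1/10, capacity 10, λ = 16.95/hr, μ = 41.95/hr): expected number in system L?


ρ = 16.95/41.95 = 0.4041
L = ρ[1 − (K+1)ρ^K + Kρ^(K+1)] / [(1−ρ)(1−ρ^(K+1))]
Numerator: 0.4041·(1 − 11·0.0001160 + 10·0.00004686) = 0.403726
Denominator: (0.5959)·(0.999953) = 0.595920
L = 0.403726/0.595920 = 0.6775

Final: 0.6775


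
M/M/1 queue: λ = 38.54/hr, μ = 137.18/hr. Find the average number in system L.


ρ = λ/μ = 38.54/137.18 = 0.2809
L = ρ/(1−ρ) = 0.2809/(1 − 0.2809) = 0.2809/0.7191 = 0.3907

Final: 0.3907


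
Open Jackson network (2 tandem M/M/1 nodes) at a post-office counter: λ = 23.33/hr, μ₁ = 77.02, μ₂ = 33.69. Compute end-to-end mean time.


Each node sees arrival rate λ = 23.33/hr (tandem ⇒ throughput preserved).
W₁ = 1/(μ₁−λ) = 1/(77.02−23.33) = 0.01863 hr
W₂ = 1/(μ₂−λ) = 1/(33.69−23.33) = 0.09653 hr
W_total = W₁ + W₂ = 0.01863 + 0.09653 = 0.11515 hr

Final: 0.11515 hr


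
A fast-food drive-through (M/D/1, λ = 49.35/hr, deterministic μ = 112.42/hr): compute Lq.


ρ = 49.35/112.42 = 0.4390
M/D/1: Lq = ρ²/(2(1−ρ)) = 0.1927/(2·0.5610) = 0.17174

Final: 0.17174


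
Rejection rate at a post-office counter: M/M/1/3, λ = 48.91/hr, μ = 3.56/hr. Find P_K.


ρ = λ/μ = 48.91/3.56 = 13.7388
P_K = (1−ρ)ρ^K/(1−ρ^(K+1)) = (-12.7388·2593.241688)/(1 − 35627.935663)
= -33034.693975/-35626.935663 = 0.927239

Final: 0.927239


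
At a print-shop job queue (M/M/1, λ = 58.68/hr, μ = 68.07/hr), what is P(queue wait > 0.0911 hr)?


ρ = 58.68/68.07 = 0.8621
P(Wq > t) = ρ·e^{−(μ−λ)t} = 0.8621·e^{−0.8554}
= 0.8621·0.425101 = 0.366460

Final: 0.366460


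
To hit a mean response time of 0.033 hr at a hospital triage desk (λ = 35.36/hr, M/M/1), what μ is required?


W = 1/(μ−λ) ⇒ μ − λ = 1/W = 1/0.033 = 30.3030
μ = λ + 1/W = 35.36 + 30.3030 = 65.6630 per hr

Final: 65.6630 /hr


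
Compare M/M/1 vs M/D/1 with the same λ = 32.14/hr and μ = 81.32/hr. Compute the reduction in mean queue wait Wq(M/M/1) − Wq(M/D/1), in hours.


ρ = 32.14/81.32 = 0.3952
Wq(M/M/1) = ρ/(μ−λ) = 0.3952/49.18 = 0.008036 hr
Wq(M/D/1) = ρ/(2(μ−λ)) = 0.004018 hr
Savings = 0.008036 − 0.004018 = 0.004018 hr

Final: 0.004018 hr


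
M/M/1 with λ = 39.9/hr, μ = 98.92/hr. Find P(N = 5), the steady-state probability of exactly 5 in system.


ρ = 39.9/98.92 = 0.4034
P_n = (1−ρ)·ρ^n = (1 − 0.4034)·0.4034^5 = 0.5966·0.010677 = 0.006370

Final: 0.006370


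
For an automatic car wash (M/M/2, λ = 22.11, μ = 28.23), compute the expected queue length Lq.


a = λ/μ = 0.7832; ρ = a/2 = 0.3916
P₀ = 0.437190
Lq = P₀·a^c·ρ / (c!·(1−ρ)²) = 0.437190·0.61342·0.3916/(2·0.37014)
= 0.14186

Final: 0.14186


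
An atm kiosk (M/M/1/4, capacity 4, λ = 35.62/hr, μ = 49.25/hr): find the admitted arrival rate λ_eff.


ρ = 0.7232; P_K = (1−ρ)ρ^4/(1−ρ^5) = 0.094408
λ_eff = λ(1 − P_K) = 35.62·(1 − 0.094408) = 35.62·0.905592 = 32.2572 /hr

Final: 32.2572 /hr


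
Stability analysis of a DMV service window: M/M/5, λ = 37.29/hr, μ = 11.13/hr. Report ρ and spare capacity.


Total capacity cμ = 5·11.13 = 55.65/hr
ρ = λ/(cμ) = 37.29/55.65 = 0.6701
Stable ⇔ ρ < 1: YES
Spare capacity = cμ − λ = 55.65 − 37.29 = 18.36/hr

Final: ρ = 0.6701; stable; margin = 18.36/hr


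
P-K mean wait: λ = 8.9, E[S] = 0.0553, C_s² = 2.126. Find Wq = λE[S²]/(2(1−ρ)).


ρ = λ·E[S] = 8.9·0.0553 = 0.4922
E[S²] = E[S]²(1+C_s²) = 0.0553²·(1+2.126) = 0.009560
Wq = λ·E[S²]/(2(1−ρ)) = 8.9·0.009560/(2·0.5078) = 0.08377 hr

Final: 0.08377 hr


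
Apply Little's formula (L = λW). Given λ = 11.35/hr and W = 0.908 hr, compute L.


L = λW = 11.35·0.908 = 10.3058

Final: 10.3058


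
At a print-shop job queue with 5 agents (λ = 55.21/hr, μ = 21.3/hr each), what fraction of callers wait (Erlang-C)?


a = λ/μ = 2.5920; ρ = a/5 = 0.5184
P₀ = 0.072679 (from M/M/c formula)
C(c,a) = [a^c/(c!(1−ρ))]·P₀ = [117.00131/(120·0.4816)]·0.072679
= 2.02454·0.072679 = 0.147142

Final: 0.147142


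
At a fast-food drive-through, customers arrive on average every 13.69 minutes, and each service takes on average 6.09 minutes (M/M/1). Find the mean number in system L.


λ = 60/13.69 = 4.3828 /hr
μ = 60/6.09 = 9.8522 /hr
ρ = λ/μ = 4.3828/9.8522 = 0.4449
L = ρ/(1−ρ) = 0.4449/0.5551 = 0.8013

Final: 0.8013


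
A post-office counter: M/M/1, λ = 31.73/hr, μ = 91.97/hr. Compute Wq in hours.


ρ = 31.73/91.97 = 0.3450
Wq = ρ/(μ−λ) = 0.3450/(91.97 − 31.73) = 0.3450/60.24 = 0.005727 hr

Final: 0.005727 hr


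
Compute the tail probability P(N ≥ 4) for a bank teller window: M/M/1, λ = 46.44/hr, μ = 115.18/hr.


ρ = 46.44/115.18 = 0.4032
P(N ≥ n) = ρ^n = 0.4032^4 = 0.026428

Final: 0.026428


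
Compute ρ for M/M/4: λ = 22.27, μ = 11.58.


ρ = λ/(cμ) = 22.27/(4·11.58) = 22.27/46.32 = 0.4808

Final: 0.4808


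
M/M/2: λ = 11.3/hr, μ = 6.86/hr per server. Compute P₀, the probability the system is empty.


a = λ/μ = 11.3/6.86 = 1.6472; ρ = a/c = 0.8236
Σ_{k=0}^{1} a^k/k! (terms k=0..1) = 1.00000 + 1.64723 = 2.64723
Tail: a^2/(2!(1−ρ)) = 2.71337/(2·0.1764) = 7.69161
P₀ = 1/(2.64723 + 7.69161) = 1/10.33884 = 0.096723

Final: 0.096723


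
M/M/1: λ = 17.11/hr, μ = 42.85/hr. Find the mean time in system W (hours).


W = 1/(μ−λ) = 1/(42.85 − 17.11) = 1/25.74 = 0.03885 hr

Final: 0.03885 hr


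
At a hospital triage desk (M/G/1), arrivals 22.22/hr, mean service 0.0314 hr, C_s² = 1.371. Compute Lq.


ρ = λ·E[S] = 22.22·0.0314 = 0.6977
Lq = ρ²(1+C_s²)/(2(1−ρ)) = 0.4868·(1+1.371)/(2·0.3023)
= 0.4868·2.3710/0.6046 = 1.90907

Final: 1.90907


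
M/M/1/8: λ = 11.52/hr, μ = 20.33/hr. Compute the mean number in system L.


ρ = 11.52/20.33 = 0.5667
L = ρ[1 − (K+1)ρ^K + Kρ^(K+1)] / [(1−ρ)(1−ρ^(K+1))]
Numerator: 0.5667·(1 − 9·0.010630 + 8·0.006023) = 0.539745
Denominator: (0.4333)·(0.993977) = 0.430740
L = 0.539745/0.430740 = 1.2531

Final: 1.2531


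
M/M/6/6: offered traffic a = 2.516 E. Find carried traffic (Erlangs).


B(6,2.516) = 0.028884 (Erlang-B)
Carried load = a(1 − B) = 2.516·(1 − 0.028884) = 2.516·0.971116 = 2.4433 E

Final: 2.4433 Erlangs


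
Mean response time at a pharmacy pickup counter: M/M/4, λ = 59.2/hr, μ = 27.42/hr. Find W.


a = 2.1590; ρ = 0.5398; P₀ = 0.109481
Lq = P₀·a^c·ρ/(c!(1−ρ)²) = 0.25255
Wq = Lq/λ = 0.25255/59.2 = 0.004266 hr
W = Wq + 1/μ = 0.004266 + 0.03647 = 0.04074 hr

Final: 0.04074 hr


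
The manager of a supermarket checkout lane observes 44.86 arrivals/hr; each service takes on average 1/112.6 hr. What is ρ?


ρ = λ/μ = 44.86/112.6 = 0.3984

Final: 0.3984


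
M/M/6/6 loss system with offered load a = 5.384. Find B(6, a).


B(c,a) = (a^c/c!) / Σ_{k=0}^{c} a^k/k!
a^6/6! = 33.829674
Σ terms (k=0..6): 1.00000 + 5.38400 + 14.49373 + 26.01141 + 35.01136 + 37.70023 + 33.82967 = 153.430402
B = 33.829674/153.430402 = 0.220489

Final: 0.220489


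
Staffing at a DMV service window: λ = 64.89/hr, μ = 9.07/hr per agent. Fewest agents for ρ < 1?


Stability requires cμ > λ ⇔ c > λ/μ.
λ/μ = 64.89/9.07 = 7.1544
Minimum integer c = ⌊7.1544⌋ + 1 = 8
Check: 8·9.07 = 72.56 > 64.89, while 7·9.07 = 63.49 ≤ 64.89

Final: 8 servers


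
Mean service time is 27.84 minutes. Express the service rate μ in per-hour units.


μ = 1/(service time) in consistent units.
1 hour = 60 min, so μ = 60/27.84 = 2.1552 per hour

Final: 2.1552 /hr


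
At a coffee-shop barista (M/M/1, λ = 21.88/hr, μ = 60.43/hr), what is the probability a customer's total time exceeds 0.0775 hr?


W ~ Exponential(μ−λ) for M/M/1.
μ − λ = 60.43 − 21.88 = 38.5500
P(W > t) = e^{−(μ−λ)t} = e^{−2.9876} = 0.050407

Final: 0.050407


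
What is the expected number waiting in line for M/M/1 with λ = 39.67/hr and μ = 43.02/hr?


ρ = 39.67/43.02 = 0.9221
Lq = ρ²/(1−ρ) = 0.8503/0.07787 = 10.9197

Final: 10.9197


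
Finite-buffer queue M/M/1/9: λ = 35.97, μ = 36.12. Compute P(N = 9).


ρ = λ/μ = 35.97/36.12 = 0.9958
P_K = (1−ρ)ρ^K/(1−ρ^(K+1)) = (0.004153·0.963239)/(1 − 0.959239)
= 0.004000/0.040761 = 0.098138

Final: 0.098138


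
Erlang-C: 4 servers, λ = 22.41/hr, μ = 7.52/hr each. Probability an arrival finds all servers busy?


a = λ/μ = 2.9801; ρ = a/4 = 0.7450
P₀ = 0.038882 (from M/M/c formula)
C(c,a) = [a^c/(c!(1−ρ))]·P₀ = [78.86713/(24·0.2550)]·0.038882
= 12.88746·0.038882 = 0.501093

Final: 0.501093


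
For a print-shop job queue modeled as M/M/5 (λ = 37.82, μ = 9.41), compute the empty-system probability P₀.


a = λ/μ = 37.82/9.41 = 4.0191; ρ = a/c = 0.8038
Σ_{k=0}^{4} a^k/k! (terms k=0..4) = 1.00000 + 4.01913 + 8.07670 + 10.82043 + 10.87217 = 34.78843
Tail: a^5/(5!(1−ρ)) = 1048.71989/(120·0.1962) = 44.54882
P₀ = 1/(34.78843 + 44.54882) = 1/79.33725 = 0.012604

Final: 0.012604


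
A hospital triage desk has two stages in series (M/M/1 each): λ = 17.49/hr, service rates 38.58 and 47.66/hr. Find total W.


Each node sees arrival rate λ = 17.49/hr (tandem ⇒ throughput preserved).
W₁ = 1/(μ₁−λ) = 1/(38.58−17.49) = 0.04742 hr
W₂ = 1/(μ₂−λ) = 1/(47.66−17.49) = 0.03315 hr
W_total = W₁ + W₂ = 0.04742 + 0.03315 = 0.08056 hr

Final: 0.08056 hr


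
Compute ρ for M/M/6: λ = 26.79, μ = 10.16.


ρ = λ/(cμ) = 26.79/(6·10.16) = 26.79/60.96 = 0.4395

Final: 0.4395


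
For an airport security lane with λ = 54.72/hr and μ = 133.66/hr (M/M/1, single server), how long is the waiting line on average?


ρ = 54.72/133.66 = 0.4094
Lq = ρ²/(1−ρ) = 0.1676/0.5906 = 0.2838

Final: 0.2838


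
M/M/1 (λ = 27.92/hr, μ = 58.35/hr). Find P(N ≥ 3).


ρ = 27.92/58.35 = 0.4785
P(N ≥ n) = ρ^n = 0.4785^3 = 0.109553

Final: 0.109553


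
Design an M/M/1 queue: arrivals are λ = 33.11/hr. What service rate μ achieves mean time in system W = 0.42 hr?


W = 1/(μ−λ) ⇒ μ − λ = 1/W = 1/0.42 = 2.3810
μ = λ + 1/W = 33.11 + 2.3810 = 35.4910 per hr

Final: 35.4910 /hr


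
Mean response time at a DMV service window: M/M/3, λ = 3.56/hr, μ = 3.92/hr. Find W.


a = 0.9082; ρ = 0.3027; P₀ = 0.400068
Lq = P₀·a^c·ρ/(c!(1−ρ)²) = 0.03110
Wq = Lq/λ = 0.03110/3.56 = 0.008735 hr
W = Wq + 1/μ = 0.008735 + 0.25510 = 0.26384 hr

Final: 0.26384 hr


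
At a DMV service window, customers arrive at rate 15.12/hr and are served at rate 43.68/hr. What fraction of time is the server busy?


ρ = λ/μ = 15.12/43.68 = 0.3462

Final: 0.3462


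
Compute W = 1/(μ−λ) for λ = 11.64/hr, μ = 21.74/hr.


W = 1/(μ−λ) = 1/(21.74 − 11.64) = 1/10.10 = 0.09901 hr

Final: 0.09901 hr


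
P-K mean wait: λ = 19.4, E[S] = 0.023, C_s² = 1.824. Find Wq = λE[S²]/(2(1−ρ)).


ρ = λ·E[S] = 19.4·0.023 = 0.4462
E[S²] = E[S]²(1+C_s²) = 0.023²·(1+1.824) = 0.001494
Wq = λ·E[S²]/(2(1−ρ)) = 19.4·0.001494/(2·0.5538) = 0.02617 hr

Final: 0.02617 hr


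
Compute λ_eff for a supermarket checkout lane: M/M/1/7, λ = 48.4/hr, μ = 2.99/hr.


ρ = 16.1873; P_K = (1−ρ)ρ^7/(1−ρ^8) = 0.938223
λ_eff = λ(1 − P_K) = 48.4·(1 − 0.938223) = 48.4·0.061777 = 2.9900 /hr

Final: 2.9900 /hr


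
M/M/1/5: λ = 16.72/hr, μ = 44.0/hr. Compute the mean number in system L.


ρ = 16.72/44.0 = 0.3800
L = ρ[1 − (K+1)ρ^K + Kρ^(K+1)] / [(1−ρ)(1−ρ^(K+1))]
Numerator: 0.3800·(1 − 6·0.007924 + 5·0.003011) = 0.367655
Denominator: (0.6200)·(0.996989) = 0.618133
L = 0.367655/0.618133 = 0.5948

Final: 0.5948


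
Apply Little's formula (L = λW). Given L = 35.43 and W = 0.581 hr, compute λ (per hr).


λ = L/W = 35.43/0.581 = 60.9811 /hr

Final: 60.9811 /hr


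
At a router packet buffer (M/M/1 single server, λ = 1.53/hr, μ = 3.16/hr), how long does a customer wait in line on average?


ρ = 1.53/3.16 = 0.4842
Wq = ρ/(μ−λ) = 0.4842/(3.16 − 1.53) = 0.4842/1.63 = 0.2970 hr

Final: 0.2970 hr


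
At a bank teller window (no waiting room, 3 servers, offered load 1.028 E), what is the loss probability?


B(c,a) = (a^c/c!) / Σ_{k=0}^{c} a^k/k!
a^3/3! = 0.181062
Σ terms (k=0..3): 1.00000 + 1.02800 + 0.52839 + 0.18106 = 2.737454
B = 0.181062/2.737454 = 0.066143

Final: 0.066143


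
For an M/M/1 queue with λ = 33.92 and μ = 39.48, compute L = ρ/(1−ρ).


ρ = λ/μ = 33.92/39.48 = 0.8592
L = ρ/(1−ρ) = 0.8592/(1 − 0.8592) = 0.8592/0.1408 = 6.1007

Final: 6.1007


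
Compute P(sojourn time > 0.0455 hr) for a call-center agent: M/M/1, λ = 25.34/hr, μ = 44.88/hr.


W ~ Exponential(μ−λ) for M/M/1.
μ − λ = 44.88 − 25.34 = 19.5400
P(W > t) = e^{−(μ−λ)t} = e^{−0.8891} = 0.411038

Final: 0.411038


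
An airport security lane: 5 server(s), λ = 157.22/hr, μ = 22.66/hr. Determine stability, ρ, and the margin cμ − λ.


Total capacity cμ = 5·22.66 = 113.30/hr
ρ = λ/(cμ) = 157.22/113.30 = 1.3876
Stable ⇔ ρ < 1: NO
Spare capacity = cμ − λ = 113.30 − 157.22 = -43.92/hr

Final: ρ = 1.3876; unstable; margin = -43.92/hr


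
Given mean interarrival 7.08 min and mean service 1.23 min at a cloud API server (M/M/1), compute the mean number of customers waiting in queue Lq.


λ = 60/7.08 = 8.4746 /hr
μ = 60/1.23 = 48.7805 /hr
ρ = λ/μ = 8.4746/48.7805 = 0.1737
Lq = ρ²/(1−ρ) = 0.03018/0.8263 = 0.03653

Final: 0.03653


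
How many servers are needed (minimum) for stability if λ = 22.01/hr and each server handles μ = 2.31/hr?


Stability requires cμ > λ ⇔ c > λ/μ.
λ/μ = 22.01/2.31 = 9.5281
Minimum integer c = ⌊9.5281⌋ + 1 = 10
Check: 10·2.31 = 23.10 > 22.01, while 9·2.31 = 20.79 ≤ 22.01

Final: 10 servers


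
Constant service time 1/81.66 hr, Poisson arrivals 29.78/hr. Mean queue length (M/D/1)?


ρ = 29.78/81.66 = 0.3647
M/D/1: Lq = ρ²/(2(1−ρ)) = 0.1330/(2·0.6353) = 0.10467

Final: 0.10467


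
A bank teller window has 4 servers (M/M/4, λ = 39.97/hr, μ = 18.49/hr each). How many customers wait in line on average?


a = λ/μ = 2.1617; ρ = a/4 = 0.5404
P₀ = 0.109151
Lq = P₀·a^c·ρ / (c!·(1−ρ)²) = 0.109151·21.83680·0.5404/(24·0.21121)
= 0.25412

Final: 0.25412


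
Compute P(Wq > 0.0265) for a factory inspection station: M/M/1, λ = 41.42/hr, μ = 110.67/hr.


ρ = 41.42/110.67 = 0.3743
P(Wq > t) = ρ·e^{−(μ−λ)t} = 0.3743·e^{−1.8351}
= 0.3743·0.159594 = 0.059730

Final: 0.059730


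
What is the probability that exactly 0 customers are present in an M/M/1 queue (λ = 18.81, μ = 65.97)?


ρ = 18.81/65.97 = 0.2851
P_n = (1−ρ)·ρ^n = (1 − 0.2851)·0.2851^0 = 0.7149·1.000000 = 0.714870

Final: 0.714870


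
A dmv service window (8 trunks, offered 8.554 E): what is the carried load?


B(8,8.554) = 0.265759 (Erlang-B)
Carried load = a(1 − B) = 8.554·(1 − 0.265759) = 8.554·0.734241 = 6.2807 E

Final: 6.2807 Erlangs


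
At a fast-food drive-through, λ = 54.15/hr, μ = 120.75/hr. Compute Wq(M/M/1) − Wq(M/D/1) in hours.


ρ = 54.15/120.75 = 0.4484
Wq(M/M/1) = ρ/(μ−λ) = 0.4484/66.60 = 0.006733 hr
Wq(M/D/1) = ρ/(2(μ−λ)) = 0.003367 hr
Savings = 0.006733 − 0.003367 = 0.003367 hr

Final: 0.003367 hr


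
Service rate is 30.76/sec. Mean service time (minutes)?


Mean service time = 1/μ = 1/30.76 second = 0.03251 second
In minutes: 0.03251 × 0.0166667 = 0.0005418 min

Final: 0.0005418 min


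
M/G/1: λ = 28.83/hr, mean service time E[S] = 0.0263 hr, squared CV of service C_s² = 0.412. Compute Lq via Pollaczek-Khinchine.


ρ = λ·E[S] = 28.83·0.0263 = 0.7582
Lq = ρ²(1+C_s²)/(2(1−ρ)) = 0.5749·(1+0.412)/(2·0.2418)
= 0.5749·1.4120/0.4835 = 1.67881

Final: 1.67881


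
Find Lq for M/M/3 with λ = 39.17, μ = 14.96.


a = λ/μ = 2.6183; ρ = a/3 = 0.8728
P₀ = 0.032722
Lq = P₀·a^c·ρ / (c!·(1−ρ)²) = 0.032722·17.95006·0.8728/(6·0.01619)
= 5.27825

Final: 5.27825


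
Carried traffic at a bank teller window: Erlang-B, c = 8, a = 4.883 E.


B(8,4.883) = 0.064643 (Erlang-B)
Carried load = a(1 − B) = 4.883·(1 − 0.064643) = 4.883·0.935357 = 4.5673 E

Final: 4.5673 Erlangs


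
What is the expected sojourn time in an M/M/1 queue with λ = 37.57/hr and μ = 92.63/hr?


W = 1/(μ−λ) = 1/(92.63 − 37.57) = 1/55.06 = 0.01816 hr

Final: 0.01816 hr


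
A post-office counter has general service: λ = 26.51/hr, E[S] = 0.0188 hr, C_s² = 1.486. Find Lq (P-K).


ρ = λ·E[S] = 26.51·0.0188 = 0.4984
Lq = ρ²(1+C_s²)/(2(1−ρ)) = 0.2484·(1+1.486)/(2·0.5016)
= 0.2484·2.4860/1.0032 = 0.61551

Final: 0.61551


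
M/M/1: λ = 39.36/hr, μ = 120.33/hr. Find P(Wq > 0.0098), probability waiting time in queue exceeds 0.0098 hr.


ρ = 39.36/120.33 = 0.3271
P(Wq > t) = ρ·e^{−(μ−λ)t} = 0.3271·e^{−0.7935}
= 0.3271·0.452256 = 0.147933

Final: 0.147933


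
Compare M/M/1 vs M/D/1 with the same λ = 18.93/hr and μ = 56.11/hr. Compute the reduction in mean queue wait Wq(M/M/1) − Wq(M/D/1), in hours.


ρ = 18.93/56.11 = 0.3374
Wq(M/M/1) = ρ/(μ−λ) = 0.3374/37.18 = 0.009074 hr
Wq(M/D/1) = ρ/(2(μ−λ)) = 0.004537 hr
Savings = 0.009074 − 0.004537 = 0.004537 hr

Final: 0.004537 hr


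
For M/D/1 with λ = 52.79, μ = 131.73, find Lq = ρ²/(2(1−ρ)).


ρ = 52.79/131.73 = 0.4007
M/D/1: Lq = ρ²/(2(1−ρ)) = 0.1606/(2·0.5993) = 0.13400

Final: 0.13400


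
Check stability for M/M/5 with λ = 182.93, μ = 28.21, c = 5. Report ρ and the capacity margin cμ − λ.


Total capacity cμ = 5·28.21 = 141.05/hr
ρ = λ/(cμ) = 182.93/141.05 = 1.2969
Stable ⇔ ρ < 1: NO
Spare capacity = cμ − λ = 141.05 − 182.93 = -41.88/hr

Final: ρ = 1.2969; unstable; margin = -41.88/hr


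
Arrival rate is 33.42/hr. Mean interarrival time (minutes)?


Mean interarrival time = 1/λ = 1/33.42 hour = 0.02992 hour
In minutes: 0.02992 × 60 = 1.7953 min

Final: 1.7953 min


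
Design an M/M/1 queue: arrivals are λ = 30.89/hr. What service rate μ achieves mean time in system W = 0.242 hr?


W = 1/(μ−λ) ⇒ μ − λ = 1/W = 1/0.242 = 4.1322
μ = λ + 1/W = 30.89 + 4.1322 = 35.0222 per hr

Final: 35.0222 /hr


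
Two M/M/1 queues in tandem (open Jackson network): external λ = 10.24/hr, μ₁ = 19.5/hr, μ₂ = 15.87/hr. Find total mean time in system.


Each node sees arrival rate λ = 10.24/hr (tandem ⇒ throughput preserved).
W₁ = 1/(μ₁−λ) = 1/(19.5−10.24) = 0.10799 hr
W₂ = 1/(μ₂−λ) = 1/(15.87−10.24) = 0.17762 hr
W_total = W₁ + W₂ = 0.10799 + 0.17762 = 0.28561 hr

Final: 0.28561 hr


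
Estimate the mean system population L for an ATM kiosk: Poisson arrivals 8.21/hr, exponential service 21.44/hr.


ρ = λ/μ = 8.21/21.44 = 0.3829
L = ρ/(1−ρ) = 0.3829/(1 − 0.3829) = 0.3829/0.6171 = 0.6206

Final: 0.6206


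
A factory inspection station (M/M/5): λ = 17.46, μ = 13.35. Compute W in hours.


a = 1.3079; ρ = 0.2616; P₀ = 0.270192
Lq = P₀·a^c·ρ/(c!(1−ρ)²) = 0.004133
Wq = Lq/λ = 0.004133/17.46 = 0.0002367 hr
W = Wq + 1/μ = 0.0002367 + 0.07491 = 0.07514 hr

Final: 0.07514 hr


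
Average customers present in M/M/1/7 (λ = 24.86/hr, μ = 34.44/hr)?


ρ = 24.86/34.44 = 0.7218
L = ρ[1 − (K+1)ρ^K + Kρ^(K+1)] / [(1−ρ)(1−ρ^(K+1))]
Numerator: 0.7218·(1 − 8·0.102109 + 7·0.073706) = 0.504612
Denominator: (0.2782)·(0.926294) = 0.257662
L = 0.504612/0.257662 = 1.9584

Final: 1.9584


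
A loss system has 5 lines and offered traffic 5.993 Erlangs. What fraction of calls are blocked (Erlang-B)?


B(c,a) = (a^c/c!) / Σ_{k=0}^{c} a^k/k!
a^5/5! = 64.422881
Σ terms (k=0..5): 1.00000 + 5.99300 + 17.95802 + 35.87415 + 53.74844 + 64.42288 = 178.996493
B = 64.422881/178.996493 = 0.359911

Final: 0.359911


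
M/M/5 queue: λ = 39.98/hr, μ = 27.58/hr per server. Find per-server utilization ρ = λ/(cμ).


ρ = λ/(cμ) = 39.98/(5·27.58) = 39.98/137.90 = 0.2899

Final: 0.2899


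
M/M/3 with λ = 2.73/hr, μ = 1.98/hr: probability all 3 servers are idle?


a = λ/μ = 2.73/1.98 = 1.3788; ρ = a/c = 0.4596
Σ_{k=0}^{2} a^k/k! (terms k=0..2) = 1.00000 + 1.37879 + 0.95053 = 3.32932
Tail: a^3/(3!(1−ρ)) = 2.62115/(6·0.5404) = 0.80839
P₀ = 1/(3.32932 + 0.80839) = 1/4.13771 = 0.241680

Final: 0.241680


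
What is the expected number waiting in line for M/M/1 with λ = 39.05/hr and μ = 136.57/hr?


ρ = 39.05/136.57 = 0.2859
Lq = ρ²/(1−ρ) = 0.08176/0.7141 = 0.1145

Final: 0.1145


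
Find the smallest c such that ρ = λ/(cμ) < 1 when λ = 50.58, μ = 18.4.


Stability requires cμ > λ ⇔ c > λ/μ.
λ/μ = 50.58/18.4 = 2.7489
Minimum integer c = ⌊2.7489⌋ + 1 = 3
Check: 3·18.4 = 55.20 > 50.58, while 2·18.4 = 36.80 ≤ 50.58

Final: 3 servers


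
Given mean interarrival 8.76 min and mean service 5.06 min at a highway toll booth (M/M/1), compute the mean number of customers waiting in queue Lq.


λ = 60/8.76 = 6.8493 /hr
μ = 60/5.06 = 11.8577 /hr
ρ = λ/μ = 6.8493/11.8577 = 0.5776
Lq = ρ²/(1−ρ) = 0.3337/0.4224 = 0.7899

Final: 0.7899


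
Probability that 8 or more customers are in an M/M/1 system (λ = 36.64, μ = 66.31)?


ρ = 36.64/66.31 = 0.5526
P(N ≥ n) = ρ^n = 0.5526^8 = 0.008690

Final: 0.008690


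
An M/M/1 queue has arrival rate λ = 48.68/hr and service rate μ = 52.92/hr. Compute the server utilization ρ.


ρ = λ/μ = 48.68/52.92 = 0.9199

Final: 0.9199


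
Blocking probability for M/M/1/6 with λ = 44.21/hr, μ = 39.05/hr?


ρ = λ/μ = 44.21/39.05 = 1.1321
P_K = (1−ρ)ρ^K/(1−ρ^(K+1)) = (-0.1321·2.105702)/(1 − 2.383946)
= -0.278244/-1.383946 = 0.201051

Final: 0.201051


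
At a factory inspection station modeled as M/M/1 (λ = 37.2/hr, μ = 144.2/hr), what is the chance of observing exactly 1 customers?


ρ = 37.2/144.2 = 0.2580
P_n = (1−ρ)·ρ^n = (1 − 0.2580)·0.2580^1 = 0.7420·0.257975 = 0.191424

Final: 0.191424


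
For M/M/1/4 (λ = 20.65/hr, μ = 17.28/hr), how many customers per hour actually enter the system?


ρ = 1.1950; P_K = (1−ρ)ρ^4/(1−ρ^5) = 0.276752
λ_eff = λ(1 − P_K) = 20.65·(1 − 0.276752) = 20.65·0.723248 = 14.9351 /hr

Final: 14.9351 /hr


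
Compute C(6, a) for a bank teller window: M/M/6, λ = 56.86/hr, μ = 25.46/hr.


a = λ/μ = 2.2333; ρ = a/6 = 0.3722
P₀ = 0.106864 (from M/M/c formula)
C(c,a) = [a^c/(c!(1−ρ))]·P₀ = [124.07684/(720·0.6278)]·0.106864
= 0.27450·0.106864 = 0.029335

Final: 0.029335


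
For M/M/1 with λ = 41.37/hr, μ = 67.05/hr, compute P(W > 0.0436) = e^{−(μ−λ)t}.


W ~ Exponential(μ−λ) for M/M/1.
μ − λ = 67.05 − 41.37 = 25.6800
P(W > t) = e^{−(μ−λ)t} = e^{−1.1196} = 0.326395

Final: 0.326395


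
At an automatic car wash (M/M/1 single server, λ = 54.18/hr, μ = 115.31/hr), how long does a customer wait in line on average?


ρ = 54.18/115.31 = 0.4699
Wq = ρ/(μ−λ) = 0.4699/(115.31 − 54.18) = 0.4699/61.13 = 0.007686 hr

Final: 0.007686 hr


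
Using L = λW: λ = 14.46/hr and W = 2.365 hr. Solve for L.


L = λW = 14.46·2.365 = 34.1979

Final: 34.1979


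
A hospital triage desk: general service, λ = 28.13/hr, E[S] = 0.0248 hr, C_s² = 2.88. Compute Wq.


ρ = λ·E[S] = 28.13·0.0248 = 0.6976
E[S²] = E[S]²(1+C_s²) = 0.0248²·(1+2.88) = 0.002386
Wq = λ·E[S²]/(2(1−ρ)) = 28.13·0.002386/(2·0.3024) = 0.11100 hr

Final: 0.11100 hr


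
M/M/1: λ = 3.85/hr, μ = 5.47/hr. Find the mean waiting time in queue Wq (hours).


ρ = 3.85/5.47 = 0.7038
Wq = ρ/(μ−λ) = 0.7038/(5.47 − 3.85) = 0.7038/1.62 = 0.4345 hr

Final: 0.4345 hr


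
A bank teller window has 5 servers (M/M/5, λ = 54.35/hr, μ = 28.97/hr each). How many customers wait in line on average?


a = λ/μ = 1.8761; ρ = a/5 = 0.3752
P₀ = 0.152379
Lq = P₀·a^c·ρ / (c!·(1−ρ)²) = 0.152379·23.24102·0.3752/(120·0.39036)
= 0.02837

Final: 0.02837


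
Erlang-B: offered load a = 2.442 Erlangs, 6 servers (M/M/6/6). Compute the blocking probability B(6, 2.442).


B(c,a) = (a^c/c!) / Σ_{k=0}^{c} a^k/k!
a^6/6! = 0.294538
Σ terms (k=0..6): 1.00000 + 2.44200 + 2.98168 + 2.42709 + 1.48174 + 0.72368 + 0.29454 = 11.350728
B = 0.294538/11.350728 = 0.025949

Final: 0.025949


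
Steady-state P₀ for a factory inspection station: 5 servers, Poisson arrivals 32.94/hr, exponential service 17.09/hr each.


a = λ/μ = 32.94/17.09 = 1.9274; ρ = a/c = 0.3855
Σ_{k=0}^{4} a^k/k! (terms k=0..4) = 1.00000 + 1.92744 + 1.85752 + 1.19342 + 0.57506 = 6.55344
Tail: a^5/(5!(1−ρ)) = 26.60159/(120·0.6145) = 0.36074
P₀ = 1/(6.55344 + 0.36074) = 1/6.91419 = 0.144630

Final: 0.144630


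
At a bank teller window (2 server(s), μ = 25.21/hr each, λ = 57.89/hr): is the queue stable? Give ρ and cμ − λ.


Total capacity cμ = 2·25.21 = 50.42/hr
ρ = λ/(cμ) = 57.89/50.42 = 1.1482
Stable ⇔ ρ < 1: NO
Spare capacity = cμ − λ = 50.42 − 57.89 = -7.47/hr

Final: ρ = 1.1482; unstable; margin = -7.47/hr


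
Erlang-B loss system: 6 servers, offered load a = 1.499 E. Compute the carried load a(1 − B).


B(6,1.499) = 0.003523 (Erlang-B)
Carried load = a(1 − B) = 1.499·(1 − 0.003523) = 1.499·0.996477 = 1.4937 E

Final: 1.4937 Erlangs


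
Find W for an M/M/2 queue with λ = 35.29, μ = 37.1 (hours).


a = 0.9512; ρ = 0.4756; P₀ = 0.355375
Lq = P₀·a^c·ρ/(c!(1−ρ)²) = 0.27806
Wq = Lq/λ = 0.27806/35.29 = 0.007879 hr
W = Wq + 1/μ = 0.007879 + 0.02695 = 0.03483 hr

Final: 0.03483 hr


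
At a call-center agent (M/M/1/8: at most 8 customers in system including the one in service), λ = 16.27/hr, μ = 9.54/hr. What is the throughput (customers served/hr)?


ρ = 1.7055; P_K = (1−ρ)ρ^8/(1−ρ^9) = 0.417062
λ_eff = λ(1 − P_K) = 16.27·(1 − 0.417062) = 16.27·0.582938 = 9.4844 /hr

Final: 9.4844 /hr


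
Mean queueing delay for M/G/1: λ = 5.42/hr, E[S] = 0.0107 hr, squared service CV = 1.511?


ρ = λ·E[S] = 5.42·0.0107 = 0.05799
E[S²] = E[S]²(1+C_s²) = 0.0107²·(1+1.511) = 0.0002875
Wq = λ·E[S²]/(2(1−ρ)) = 5.42·0.0002875/(2·0.9420) = 0.0008270 hr

Final: 0.0008270 hr


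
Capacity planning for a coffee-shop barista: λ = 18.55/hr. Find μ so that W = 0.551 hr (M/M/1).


W = 1/(μ−λ) ⇒ μ − λ = 1/W = 1/0.551 = 1.8149
μ = λ + 1/W = 18.55 + 1.8149 = 20.3649 per hr

Final: 20.3649 /hr


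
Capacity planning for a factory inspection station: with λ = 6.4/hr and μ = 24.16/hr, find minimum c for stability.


Stability requires cμ > λ ⇔ c > λ/μ.
λ/μ = 6.4/24.16 = 0.2649
Minimum integer c = ⌊0.2649⌋ + 1 = 1
Check: 1·24.16 = 24.16 > 6.4, while 0·24.16 = 0.00 ≤ 6.4

Final: 1 servers


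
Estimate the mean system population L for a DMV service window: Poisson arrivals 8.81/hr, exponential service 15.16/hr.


ρ = λ/μ = 8.81/15.16 = 0.5811
L = ρ/(1−ρ) = 0.5811/(1 − 0.5811) = 0.5811/0.4189 = 1.3874

Final: 1.3874


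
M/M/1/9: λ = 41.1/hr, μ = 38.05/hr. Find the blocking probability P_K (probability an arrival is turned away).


ρ = λ/μ = 41.1/38.05 = 1.0802
P_K = (1−ρ)ρ^K/(1−ρ^(K+1)) = (-0.08016·2.001633)/(1 − 2.162079)
= -0.160446/-1.162079 = 0.138068

Final: 0.138068


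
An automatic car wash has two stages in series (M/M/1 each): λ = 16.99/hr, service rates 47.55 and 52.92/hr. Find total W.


Each node sees arrival rate λ = 16.99/hr (tandem ⇒ throughput preserved).
W₁ = 1/(μ₁−λ) = 1/(47.55−16.99) = 0.03272 hr
W₂ = 1/(μ₂−λ) = 1/(52.92−16.99) = 0.02783 hr
W_total = W₁ + W₂ = 0.03272 + 0.02783 = 0.06055 hr

Final: 0.06055 hr


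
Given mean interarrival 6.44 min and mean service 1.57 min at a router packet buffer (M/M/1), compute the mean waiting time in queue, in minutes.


λ = 60/6.44 = 9.3168 /hr
μ = 60/1.57 = 38.2166 /hr
ρ = λ/μ = 9.3168/38.2166 = 0.2438
Wq = ρ/(μ−λ) = 0.2438/(38.2166−9.3168) = 0.008436 hr
In minutes: 0.008436·60 = 0.5061 min

Final: 0.5061 min


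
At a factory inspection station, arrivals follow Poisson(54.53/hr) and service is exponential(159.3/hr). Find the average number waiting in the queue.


ρ = 54.53/159.3 = 0.3423
Lq = ρ²/(1−ρ) = 0.1172/0.6577 = 0.1782

Final: 0.1782


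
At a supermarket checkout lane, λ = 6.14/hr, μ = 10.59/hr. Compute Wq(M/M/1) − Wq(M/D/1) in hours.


ρ = 6.14/10.59 = 0.5798
Wq(M/M/1) = ρ/(μ−λ) = 0.5798/4.45 = 0.13029 hr
Wq(M/D/1) = ρ/(2(μ−λ)) = 0.06515 hr
Savings = 0.13029 − 0.06515 = 0.06515 hr

Final: 0.06515 hr


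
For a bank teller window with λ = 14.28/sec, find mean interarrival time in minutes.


Mean interarrival time = 1/λ = 1/14.28 second = 0.07003 second
In minutes: 0.07003 × 0.0166667 = 0.001167 min

Final: 0.001167 min


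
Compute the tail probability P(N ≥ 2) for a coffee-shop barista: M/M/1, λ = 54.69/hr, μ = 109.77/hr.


ρ = 54.69/109.77 = 0.4982
P(N ≥ n) = ρ^n = 0.4982^2 = 0.248227

Final: 0.248227


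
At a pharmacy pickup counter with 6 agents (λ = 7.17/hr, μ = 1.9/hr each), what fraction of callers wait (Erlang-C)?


a = λ/μ = 3.7737; ρ = a/6 = 0.6289
P₀ = 0.021511 (from M/M/c formula)
C(c,a) = [a^c/(c!(1−ρ))]·P₀ = [2887.97433/(720·0.3711)]·0.021511
= 10.80999·0.021511 = 0.232533

Final: 0.232533


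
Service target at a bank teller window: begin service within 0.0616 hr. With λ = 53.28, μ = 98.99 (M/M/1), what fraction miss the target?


ρ = 53.28/98.99 = 0.5382
P(Wq > t) = ρ·e^{−(μ−λ)t} = 0.5382·e^{−2.8157}
= 0.5382·0.059861 = 0.032219

Final: 0.032219


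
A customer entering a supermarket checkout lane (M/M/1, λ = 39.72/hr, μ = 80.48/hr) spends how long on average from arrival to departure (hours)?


W = 1/(μ−λ) = 1/(80.48 − 39.72) = 1/40.76 = 0.02453 hr

Final: 0.02453 hr


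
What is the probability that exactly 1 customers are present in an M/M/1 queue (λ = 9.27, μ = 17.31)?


ρ = 9.27/17.31 = 0.5355
P_n = (1−ρ)·ρ^n = (1 − 0.5355)·0.5355^1 = 0.4645·0.535529 = 0.248738

Final: 0.248738


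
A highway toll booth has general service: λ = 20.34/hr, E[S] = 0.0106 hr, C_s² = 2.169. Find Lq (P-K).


ρ = λ·E[S] = 20.34·0.0106 = 0.2156
Lq = ρ²(1+C_s²)/(2(1−ρ)) = 0.04649·(1+2.169)/(2·0.7844)
= 0.04649·3.1690/1.5688 = 0.09390

Final: 0.09390


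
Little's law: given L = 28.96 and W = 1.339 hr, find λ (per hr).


λ = L/W = 28.96/1.339 = 21.6281 /hr

Final: 21.6281 /hr


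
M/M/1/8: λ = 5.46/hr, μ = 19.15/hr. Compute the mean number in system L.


ρ = 5.46/19.15 = 0.2851
L = ρ[1 − (K+1)ρ^K + Kρ^(K+1)] / [(1−ρ)(1−ρ^(K+1))]
Numerator: 0.2851·(1 − 9·0.00004367 + 8·0.00001245) = 0.285034
Denominator: (0.7149)·(0.999988) = 0.714874
L = 0.285034/0.714874 = 0.3987

Final: 0.3987


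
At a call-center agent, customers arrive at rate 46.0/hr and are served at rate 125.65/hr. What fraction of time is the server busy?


ρ = λ/μ = 46.0/125.65 = 0.3661

Final: 0.3661


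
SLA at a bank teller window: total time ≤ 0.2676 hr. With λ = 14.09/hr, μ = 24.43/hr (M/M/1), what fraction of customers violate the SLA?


W ~ Exponential(μ−λ) for M/M/1.
μ − λ = 24.43 − 14.09 = 10.3400
P(W > t) = e^{−(μ−λ)t} = e^{−2.7670} = 0.062851

Final: 0.062851


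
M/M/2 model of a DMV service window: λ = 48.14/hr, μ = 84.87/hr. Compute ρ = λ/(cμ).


ρ = λ/(cμ) = 48.14/(2·84.87) = 48.14/169.74 = 0.2836

Final: 0.2836


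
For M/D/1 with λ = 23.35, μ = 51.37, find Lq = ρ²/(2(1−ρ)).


ρ = 23.35/51.37 = 0.4545
M/D/1: Lq = ρ²/(2(1−ρ)) = 0.2066/(2·0.5455) = 0.18939

Final: 0.18939


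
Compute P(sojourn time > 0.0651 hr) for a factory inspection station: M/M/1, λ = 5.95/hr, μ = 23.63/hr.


W ~ Exponential(μ−λ) for M/M/1.
μ − λ = 23.63 − 5.95 = 17.6800
P(W > t) = e^{−(μ−λ)t} = e^{−1.1510} = 0.316330

Final: 0.316330


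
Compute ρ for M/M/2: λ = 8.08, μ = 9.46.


ρ = λ/(cμ) = 8.08/(2·9.46) = 8.08/18.92 = 0.4271

Final: 0.4271


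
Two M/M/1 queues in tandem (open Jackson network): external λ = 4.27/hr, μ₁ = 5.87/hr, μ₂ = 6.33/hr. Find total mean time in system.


Each node sees arrival rate λ = 4.27/hr (tandem ⇒ throughput preserved).
W₁ = 1/(μ₁−λ) = 1/(5.87−4.27) = 0.62500 hr
W₂ = 1/(μ₂−λ) = 1/(6.33−4.27) = 0.48544 hr
W_total = W₁ + W₂ = 0.62500 + 0.48544 = 1.11044 hr

Final: 1.11044 hr


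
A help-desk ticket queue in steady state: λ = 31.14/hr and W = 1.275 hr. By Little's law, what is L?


L = λW = 31.14·1.275 = 39.7035

Final: 39.7035


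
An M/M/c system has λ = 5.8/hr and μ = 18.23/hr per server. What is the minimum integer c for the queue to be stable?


Stability requires cμ > λ ⇔ c > λ/μ.
λ/μ = 5.8/18.23 = 0.3182
Minimum integer c = ⌊0.3182⌋ + 1 = 1
Check: 1·18.23 = 18.23 > 5.8, while 0·18.23 = 0.00 ≤ 5.8

Final: 1 servers


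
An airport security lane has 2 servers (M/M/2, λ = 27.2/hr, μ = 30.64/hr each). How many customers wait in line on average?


a = λ/μ = 0.8877; ρ = a/2 = 0.4439
P₀ = 0.385172
Lq = P₀·a^c·ρ / (c!·(1−ρ)²) = 0.385172·0.78806·0.4439/(2·0.30929)
= 0.21781

Final: 0.21781


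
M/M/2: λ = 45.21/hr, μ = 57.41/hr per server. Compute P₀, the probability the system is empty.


a = λ/μ = 45.21/57.41 = 0.7875; ρ = a/c = 0.3937
Σ_{k=0}^{1} a^k/k! (terms k=0..1) = 1.00000 + 0.78749 = 1.78749
Tail: a^2/(2!(1−ρ)) = 0.62015/(2·0.6063) = 0.51146
P₀ = 1/(1.78749 + 0.51146) = 1/2.29895 = 0.434981

Final: 0.434981


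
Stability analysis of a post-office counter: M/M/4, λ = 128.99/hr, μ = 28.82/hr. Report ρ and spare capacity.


Total capacity cμ = 4·28.82 = 115.28/hr
ρ = λ/(cμ) = 128.99/115.28 = 1.1189
Stable ⇔ ρ < 1: NO
Spare capacity = cμ − λ = 115.28 − 128.99 = -13.71/hr

Final: ρ = 1.1189; unstable; margin = -13.71/hr


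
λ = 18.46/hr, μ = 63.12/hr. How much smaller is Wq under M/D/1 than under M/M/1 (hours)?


ρ = 18.46/63.12 = 0.2925
Wq(M/M/1) = ρ/(μ−λ) = 0.2925/44.66 = 0.006549 hr
Wq(M/D/1) = ρ/(2(μ−λ)) = 0.003274 hr
Savings = 0.006549 − 0.003274 = 0.003274 hr

Final: 0.003274 hr


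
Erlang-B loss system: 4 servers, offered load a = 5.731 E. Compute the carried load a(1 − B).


B(4,5.731) = 0.451861 (Erlang-B)
Carried load = a(1 − B) = 5.731·(1 − 0.451861) = 5.731·0.548139 = 3.1414 E

Final: 3.1414 Erlangs


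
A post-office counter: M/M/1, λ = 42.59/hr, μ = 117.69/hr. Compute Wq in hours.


ρ = 42.59/117.69 = 0.3619
Wq = ρ/(μ−λ) = 0.3619/(117.69 − 42.59) = 0.3619/75.10 = 0.004819 hr

Final: 0.004819 hr


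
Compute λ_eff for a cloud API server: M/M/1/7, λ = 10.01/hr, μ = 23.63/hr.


ρ = 0.4236; P_K = (1−ρ)ρ^7/(1−ρ^8) = 0.001412
λ_eff = λ(1 − P_K) = 10.01·(1 − 0.001412) = 10.01·0.998588 = 9.9959 /hr

Final: 9.9959 /hr


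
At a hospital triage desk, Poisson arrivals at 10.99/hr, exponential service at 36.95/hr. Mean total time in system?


W = 1/(μ−λ) = 1/(36.95 − 10.99) = 1/25.96 = 0.03852 hr

Final: 0.03852 hr


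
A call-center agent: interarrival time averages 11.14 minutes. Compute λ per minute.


λ = 1/(interarrival time) in consistent units.
1 minute = 1 min, so λ = 1/11.14 = 0.08977 per minute

Final: 0.08977 /min
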